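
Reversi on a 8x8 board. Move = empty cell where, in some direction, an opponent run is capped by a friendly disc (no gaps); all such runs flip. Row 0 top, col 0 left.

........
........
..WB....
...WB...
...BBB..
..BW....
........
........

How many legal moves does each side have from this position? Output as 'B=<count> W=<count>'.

-- B to move --
(1,1): flips 2 -> legal
(1,2): no bracket -> illegal
(1,3): no bracket -> illegal
(2,1): flips 1 -> legal
(2,4): no bracket -> illegal
(3,1): no bracket -> illegal
(3,2): flips 1 -> legal
(4,2): no bracket -> illegal
(5,4): flips 1 -> legal
(6,2): flips 1 -> legal
(6,3): flips 1 -> legal
(6,4): no bracket -> illegal
B mobility = 6
-- W to move --
(1,2): no bracket -> illegal
(1,3): flips 1 -> legal
(1,4): no bracket -> illegal
(2,4): flips 1 -> legal
(2,5): no bracket -> illegal
(3,2): no bracket -> illegal
(3,5): flips 2 -> legal
(3,6): no bracket -> illegal
(4,1): no bracket -> illegal
(4,2): no bracket -> illegal
(4,6): no bracket -> illegal
(5,1): flips 1 -> legal
(5,4): no bracket -> illegal
(5,5): flips 1 -> legal
(5,6): no bracket -> illegal
(6,1): no bracket -> illegal
(6,2): no bracket -> illegal
(6,3): no bracket -> illegal
W mobility = 5

Answer: B=6 W=5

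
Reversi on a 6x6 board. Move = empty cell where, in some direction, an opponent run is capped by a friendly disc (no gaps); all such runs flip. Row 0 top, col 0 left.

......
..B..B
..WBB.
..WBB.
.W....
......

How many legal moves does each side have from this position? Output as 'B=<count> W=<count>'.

Answer: B=5 W=5

Derivation:
-- B to move --
(1,1): flips 1 -> legal
(1,3): no bracket -> illegal
(2,1): flips 1 -> legal
(3,0): no bracket -> illegal
(3,1): flips 1 -> legal
(4,0): no bracket -> illegal
(4,2): flips 2 -> legal
(4,3): no bracket -> illegal
(5,0): flips 2 -> legal
(5,1): no bracket -> illegal
(5,2): no bracket -> illegal
B mobility = 5
-- W to move --
(0,1): no bracket -> illegal
(0,2): flips 1 -> legal
(0,3): no bracket -> illegal
(0,4): no bracket -> illegal
(0,5): no bracket -> illegal
(1,1): no bracket -> illegal
(1,3): no bracket -> illegal
(1,4): flips 1 -> legal
(2,1): no bracket -> illegal
(2,5): flips 2 -> legal
(3,5): flips 2 -> legal
(4,2): no bracket -> illegal
(4,3): no bracket -> illegal
(4,4): flips 1 -> legal
(4,5): no bracket -> illegal
W mobility = 5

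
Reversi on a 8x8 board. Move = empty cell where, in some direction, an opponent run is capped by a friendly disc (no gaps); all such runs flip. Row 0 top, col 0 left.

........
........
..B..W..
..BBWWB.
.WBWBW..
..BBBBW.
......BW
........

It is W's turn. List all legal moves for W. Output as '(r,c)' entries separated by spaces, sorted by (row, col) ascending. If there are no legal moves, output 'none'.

(1,1): no bracket -> illegal
(1,2): no bracket -> illegal
(1,3): no bracket -> illegal
(2,1): flips 1 -> legal
(2,3): flips 2 -> legal
(2,4): no bracket -> illegal
(2,6): no bracket -> illegal
(2,7): flips 1 -> legal
(3,1): flips 2 -> legal
(3,7): flips 1 -> legal
(4,6): no bracket -> illegal
(4,7): flips 1 -> legal
(5,1): flips 4 -> legal
(5,7): no bracket -> illegal
(6,1): flips 1 -> legal
(6,2): flips 2 -> legal
(6,3): flips 3 -> legal
(6,4): flips 2 -> legal
(6,5): flips 3 -> legal
(7,5): no bracket -> illegal
(7,6): flips 1 -> legal
(7,7): no bracket -> illegal

Answer: (2,1) (2,3) (2,7) (3,1) (3,7) (4,7) (5,1) (6,1) (6,2) (6,3) (6,4) (6,5) (7,6)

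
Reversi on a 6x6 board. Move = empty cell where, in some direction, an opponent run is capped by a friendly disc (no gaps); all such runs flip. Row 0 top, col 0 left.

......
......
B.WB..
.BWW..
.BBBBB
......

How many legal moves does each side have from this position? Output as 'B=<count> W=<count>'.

Answer: B=6 W=11

Derivation:
-- B to move --
(1,1): flips 2 -> legal
(1,2): flips 2 -> legal
(1,3): flips 1 -> legal
(2,1): flips 2 -> legal
(2,4): flips 1 -> legal
(3,4): flips 2 -> legal
B mobility = 6
-- W to move --
(1,0): no bracket -> illegal
(1,1): no bracket -> illegal
(1,2): no bracket -> illegal
(1,3): flips 1 -> legal
(1,4): flips 1 -> legal
(2,1): no bracket -> illegal
(2,4): flips 1 -> legal
(3,0): flips 1 -> legal
(3,4): no bracket -> illegal
(3,5): no bracket -> illegal
(4,0): flips 1 -> legal
(5,0): flips 1 -> legal
(5,1): flips 1 -> legal
(5,2): flips 1 -> legal
(5,3): flips 1 -> legal
(5,4): flips 1 -> legal
(5,5): flips 1 -> legal
W mobility = 11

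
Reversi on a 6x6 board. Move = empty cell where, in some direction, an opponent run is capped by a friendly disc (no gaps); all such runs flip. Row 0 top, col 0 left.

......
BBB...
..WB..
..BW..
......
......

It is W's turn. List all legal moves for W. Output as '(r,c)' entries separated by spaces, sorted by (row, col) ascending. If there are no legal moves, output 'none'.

(0,0): flips 1 -> legal
(0,1): no bracket -> illegal
(0,2): flips 1 -> legal
(0,3): no bracket -> illegal
(1,3): flips 1 -> legal
(1,4): no bracket -> illegal
(2,0): no bracket -> illegal
(2,1): no bracket -> illegal
(2,4): flips 1 -> legal
(3,1): flips 1 -> legal
(3,4): no bracket -> illegal
(4,1): no bracket -> illegal
(4,2): flips 1 -> legal
(4,3): no bracket -> illegal

Answer: (0,0) (0,2) (1,3) (2,4) (3,1) (4,2)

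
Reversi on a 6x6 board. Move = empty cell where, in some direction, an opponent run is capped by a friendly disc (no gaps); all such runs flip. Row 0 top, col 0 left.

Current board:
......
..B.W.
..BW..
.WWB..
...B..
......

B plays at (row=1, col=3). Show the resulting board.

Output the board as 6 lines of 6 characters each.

Answer: ......
..BBW.
..BB..
.WWB..
...B..
......

Derivation:
Place B at (1,3); scan 8 dirs for brackets.
Dir NW: first cell '.' (not opp) -> no flip
Dir N: first cell '.' (not opp) -> no flip
Dir NE: first cell '.' (not opp) -> no flip
Dir W: first cell 'B' (not opp) -> no flip
Dir E: opp run (1,4), next='.' -> no flip
Dir SW: first cell 'B' (not opp) -> no flip
Dir S: opp run (2,3) capped by B -> flip
Dir SE: first cell '.' (not opp) -> no flip
All flips: (2,3)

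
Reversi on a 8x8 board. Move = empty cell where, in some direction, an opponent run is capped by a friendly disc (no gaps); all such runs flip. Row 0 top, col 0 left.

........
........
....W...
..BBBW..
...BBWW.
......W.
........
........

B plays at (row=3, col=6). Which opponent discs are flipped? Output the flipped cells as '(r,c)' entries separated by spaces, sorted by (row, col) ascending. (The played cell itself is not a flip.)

Answer: (3,5)

Derivation:
Dir NW: first cell '.' (not opp) -> no flip
Dir N: first cell '.' (not opp) -> no flip
Dir NE: first cell '.' (not opp) -> no flip
Dir W: opp run (3,5) capped by B -> flip
Dir E: first cell '.' (not opp) -> no flip
Dir SW: opp run (4,5), next='.' -> no flip
Dir S: opp run (4,6) (5,6), next='.' -> no flip
Dir SE: first cell '.' (not opp) -> no flip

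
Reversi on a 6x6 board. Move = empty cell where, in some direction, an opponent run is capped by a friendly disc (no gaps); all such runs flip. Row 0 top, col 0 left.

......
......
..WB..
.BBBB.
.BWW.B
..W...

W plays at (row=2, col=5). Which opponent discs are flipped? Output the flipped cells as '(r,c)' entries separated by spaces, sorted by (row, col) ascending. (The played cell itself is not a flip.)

Dir NW: first cell '.' (not opp) -> no flip
Dir N: first cell '.' (not opp) -> no flip
Dir NE: edge -> no flip
Dir W: first cell '.' (not opp) -> no flip
Dir E: edge -> no flip
Dir SW: opp run (3,4) capped by W -> flip
Dir S: first cell '.' (not opp) -> no flip
Dir SE: edge -> no flip

Answer: (3,4)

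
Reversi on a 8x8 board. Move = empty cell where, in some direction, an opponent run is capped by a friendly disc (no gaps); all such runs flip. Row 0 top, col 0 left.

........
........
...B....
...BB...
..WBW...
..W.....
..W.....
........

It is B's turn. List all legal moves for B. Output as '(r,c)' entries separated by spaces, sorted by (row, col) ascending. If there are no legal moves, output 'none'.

(3,1): no bracket -> illegal
(3,2): no bracket -> illegal
(3,5): no bracket -> illegal
(4,1): flips 1 -> legal
(4,5): flips 1 -> legal
(5,1): flips 1 -> legal
(5,3): no bracket -> illegal
(5,4): flips 1 -> legal
(5,5): flips 1 -> legal
(6,1): flips 1 -> legal
(6,3): no bracket -> illegal
(7,1): no bracket -> illegal
(7,2): no bracket -> illegal
(7,3): no bracket -> illegal

Answer: (4,1) (4,5) (5,1) (5,4) (5,5) (6,1)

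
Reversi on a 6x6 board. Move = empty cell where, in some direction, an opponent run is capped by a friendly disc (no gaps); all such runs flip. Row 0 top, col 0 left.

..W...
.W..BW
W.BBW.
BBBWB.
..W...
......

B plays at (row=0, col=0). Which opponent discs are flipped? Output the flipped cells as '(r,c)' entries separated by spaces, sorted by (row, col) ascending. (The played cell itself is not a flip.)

Dir NW: edge -> no flip
Dir N: edge -> no flip
Dir NE: edge -> no flip
Dir W: edge -> no flip
Dir E: first cell '.' (not opp) -> no flip
Dir SW: edge -> no flip
Dir S: first cell '.' (not opp) -> no flip
Dir SE: opp run (1,1) capped by B -> flip

Answer: (1,1)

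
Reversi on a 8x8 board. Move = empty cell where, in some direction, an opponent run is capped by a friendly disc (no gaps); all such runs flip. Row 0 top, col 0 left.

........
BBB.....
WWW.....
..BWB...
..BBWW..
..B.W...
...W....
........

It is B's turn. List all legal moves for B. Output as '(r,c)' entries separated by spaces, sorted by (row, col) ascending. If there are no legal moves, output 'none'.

(1,3): no bracket -> illegal
(2,3): flips 1 -> legal
(2,4): flips 1 -> legal
(3,0): flips 2 -> legal
(3,1): flips 1 -> legal
(3,5): no bracket -> illegal
(3,6): no bracket -> illegal
(4,6): flips 2 -> legal
(5,3): no bracket -> illegal
(5,5): flips 3 -> legal
(5,6): flips 1 -> legal
(6,2): no bracket -> illegal
(6,4): flips 2 -> legal
(6,5): flips 1 -> legal
(7,2): no bracket -> illegal
(7,3): no bracket -> illegal
(7,4): flips 1 -> legal

Answer: (2,3) (2,4) (3,0) (3,1) (4,6) (5,5) (5,6) (6,4) (6,5) (7,4)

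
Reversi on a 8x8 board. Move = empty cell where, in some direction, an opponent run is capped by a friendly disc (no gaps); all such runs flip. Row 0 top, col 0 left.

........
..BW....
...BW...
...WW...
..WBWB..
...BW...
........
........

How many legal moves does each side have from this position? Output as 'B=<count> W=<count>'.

Answer: B=9 W=11

Derivation:
-- B to move --
(0,2): no bracket -> illegal
(0,3): flips 1 -> legal
(0,4): no bracket -> illegal
(1,4): flips 1 -> legal
(1,5): no bracket -> illegal
(2,2): no bracket -> illegal
(2,5): flips 2 -> legal
(3,1): flips 1 -> legal
(3,2): no bracket -> illegal
(3,5): flips 1 -> legal
(4,1): flips 1 -> legal
(5,1): no bracket -> illegal
(5,2): no bracket -> illegal
(5,5): flips 1 -> legal
(6,3): flips 1 -> legal
(6,4): no bracket -> illegal
(6,5): flips 1 -> legal
B mobility = 9
-- W to move --
(0,1): flips 2 -> legal
(0,2): no bracket -> illegal
(0,3): no bracket -> illegal
(1,1): flips 1 -> legal
(1,4): no bracket -> illegal
(2,1): no bracket -> illegal
(2,2): flips 1 -> legal
(3,2): flips 1 -> legal
(3,5): no bracket -> illegal
(3,6): flips 1 -> legal
(4,6): flips 1 -> legal
(5,2): flips 2 -> legal
(5,5): no bracket -> illegal
(5,6): flips 1 -> legal
(6,2): flips 1 -> legal
(6,3): flips 2 -> legal
(6,4): flips 1 -> legal
W mobility = 11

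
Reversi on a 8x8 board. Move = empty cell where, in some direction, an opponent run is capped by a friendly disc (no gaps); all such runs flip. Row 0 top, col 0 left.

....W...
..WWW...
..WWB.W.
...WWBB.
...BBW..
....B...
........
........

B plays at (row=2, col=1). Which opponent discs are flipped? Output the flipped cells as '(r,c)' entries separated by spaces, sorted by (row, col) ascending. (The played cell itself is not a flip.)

Answer: (2,2) (2,3)

Derivation:
Dir NW: first cell '.' (not opp) -> no flip
Dir N: first cell '.' (not opp) -> no flip
Dir NE: opp run (1,2), next='.' -> no flip
Dir W: first cell '.' (not opp) -> no flip
Dir E: opp run (2,2) (2,3) capped by B -> flip
Dir SW: first cell '.' (not opp) -> no flip
Dir S: first cell '.' (not opp) -> no flip
Dir SE: first cell '.' (not opp) -> no flip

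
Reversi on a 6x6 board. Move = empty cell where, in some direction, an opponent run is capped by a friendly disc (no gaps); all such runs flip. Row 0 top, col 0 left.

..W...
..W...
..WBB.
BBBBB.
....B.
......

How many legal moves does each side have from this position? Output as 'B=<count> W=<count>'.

Answer: B=4 W=5

Derivation:
-- B to move --
(0,1): flips 1 -> legal
(0,3): no bracket -> illegal
(1,1): flips 1 -> legal
(1,3): flips 1 -> legal
(2,1): flips 1 -> legal
B mobility = 4
-- W to move --
(1,3): no bracket -> illegal
(1,4): no bracket -> illegal
(1,5): no bracket -> illegal
(2,0): no bracket -> illegal
(2,1): no bracket -> illegal
(2,5): flips 2 -> legal
(3,5): no bracket -> illegal
(4,0): flips 1 -> legal
(4,1): no bracket -> illegal
(4,2): flips 1 -> legal
(4,3): no bracket -> illegal
(4,5): flips 2 -> legal
(5,3): no bracket -> illegal
(5,4): no bracket -> illegal
(5,5): flips 2 -> legal
W mobility = 5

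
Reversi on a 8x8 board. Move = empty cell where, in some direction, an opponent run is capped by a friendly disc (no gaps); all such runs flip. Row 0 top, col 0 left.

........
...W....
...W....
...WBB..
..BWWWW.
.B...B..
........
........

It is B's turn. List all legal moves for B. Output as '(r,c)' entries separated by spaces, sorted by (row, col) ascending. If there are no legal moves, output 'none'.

Answer: (1,2) (2,2) (2,4) (3,2) (3,7) (4,7) (5,2) (5,3) (5,4) (5,6) (5,7)

Derivation:
(0,2): no bracket -> illegal
(0,3): no bracket -> illegal
(0,4): no bracket -> illegal
(1,2): flips 1 -> legal
(1,4): no bracket -> illegal
(2,2): flips 2 -> legal
(2,4): flips 1 -> legal
(3,2): flips 1 -> legal
(3,6): no bracket -> illegal
(3,7): flips 1 -> legal
(4,7): flips 4 -> legal
(5,2): flips 1 -> legal
(5,3): flips 1 -> legal
(5,4): flips 1 -> legal
(5,6): flips 1 -> legal
(5,7): flips 1 -> legal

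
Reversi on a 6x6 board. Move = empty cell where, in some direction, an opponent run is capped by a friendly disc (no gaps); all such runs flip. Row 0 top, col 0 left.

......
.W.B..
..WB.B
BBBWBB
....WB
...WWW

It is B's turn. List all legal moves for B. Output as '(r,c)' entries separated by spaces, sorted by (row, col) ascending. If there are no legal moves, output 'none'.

Answer: (1,2) (2,1) (4,3)

Derivation:
(0,0): no bracket -> illegal
(0,1): no bracket -> illegal
(0,2): no bracket -> illegal
(1,0): no bracket -> illegal
(1,2): flips 1 -> legal
(2,0): no bracket -> illegal
(2,1): flips 1 -> legal
(2,4): no bracket -> illegal
(4,2): no bracket -> illegal
(4,3): flips 2 -> legal
(5,2): no bracket -> illegal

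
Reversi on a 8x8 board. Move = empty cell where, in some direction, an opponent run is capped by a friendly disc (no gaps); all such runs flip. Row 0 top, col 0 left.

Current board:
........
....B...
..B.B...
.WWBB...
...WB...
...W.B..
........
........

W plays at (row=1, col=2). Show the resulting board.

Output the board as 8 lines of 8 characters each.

Place W at (1,2); scan 8 dirs for brackets.
Dir NW: first cell '.' (not opp) -> no flip
Dir N: first cell '.' (not opp) -> no flip
Dir NE: first cell '.' (not opp) -> no flip
Dir W: first cell '.' (not opp) -> no flip
Dir E: first cell '.' (not opp) -> no flip
Dir SW: first cell '.' (not opp) -> no flip
Dir S: opp run (2,2) capped by W -> flip
Dir SE: first cell '.' (not opp) -> no flip
All flips: (2,2)

Answer: ........
..W.B...
..W.B...
.WWBB...
...WB...
...W.B..
........
........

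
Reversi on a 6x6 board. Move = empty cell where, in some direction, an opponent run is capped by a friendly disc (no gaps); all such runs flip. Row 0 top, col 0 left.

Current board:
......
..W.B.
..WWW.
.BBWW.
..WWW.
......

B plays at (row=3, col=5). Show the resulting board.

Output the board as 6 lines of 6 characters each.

Answer: ......
..W.B.
..WWW.
.BBBBB
..WWW.
......

Derivation:
Place B at (3,5); scan 8 dirs for brackets.
Dir NW: opp run (2,4), next='.' -> no flip
Dir N: first cell '.' (not opp) -> no flip
Dir NE: edge -> no flip
Dir W: opp run (3,4) (3,3) capped by B -> flip
Dir E: edge -> no flip
Dir SW: opp run (4,4), next='.' -> no flip
Dir S: first cell '.' (not opp) -> no flip
Dir SE: edge -> no flip
All flips: (3,3) (3,4)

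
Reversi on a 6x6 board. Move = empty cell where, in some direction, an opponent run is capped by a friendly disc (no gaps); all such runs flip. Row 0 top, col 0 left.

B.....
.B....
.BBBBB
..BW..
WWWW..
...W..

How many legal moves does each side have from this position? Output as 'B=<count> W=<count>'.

Answer: B=6 W=6

Derivation:
-- B to move --
(3,0): no bracket -> illegal
(3,1): no bracket -> illegal
(3,4): flips 1 -> legal
(4,4): flips 1 -> legal
(5,0): flips 1 -> legal
(5,1): flips 2 -> legal
(5,2): flips 1 -> legal
(5,4): flips 1 -> legal
B mobility = 6
-- W to move --
(0,1): no bracket -> illegal
(0,2): no bracket -> illegal
(1,0): flips 2 -> legal
(1,2): flips 2 -> legal
(1,3): flips 1 -> legal
(1,4): flips 2 -> legal
(1,5): flips 1 -> legal
(2,0): no bracket -> illegal
(3,0): no bracket -> illegal
(3,1): flips 1 -> legal
(3,4): no bracket -> illegal
(3,5): no bracket -> illegal
W mobility = 6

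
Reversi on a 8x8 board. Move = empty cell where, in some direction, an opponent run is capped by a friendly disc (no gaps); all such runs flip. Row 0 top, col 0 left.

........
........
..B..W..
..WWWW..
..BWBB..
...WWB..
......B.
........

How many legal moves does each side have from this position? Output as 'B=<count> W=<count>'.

-- B to move --
(1,4): no bracket -> illegal
(1,5): flips 2 -> legal
(1,6): no bracket -> illegal
(2,1): no bracket -> illegal
(2,3): flips 1 -> legal
(2,4): flips 2 -> legal
(2,6): flips 1 -> legal
(3,1): no bracket -> illegal
(3,6): no bracket -> illegal
(4,1): no bracket -> illegal
(4,6): no bracket -> illegal
(5,2): flips 2 -> legal
(6,2): flips 1 -> legal
(6,3): flips 1 -> legal
(6,4): flips 2 -> legal
(6,5): no bracket -> illegal
B mobility = 8
-- W to move --
(1,1): flips 1 -> legal
(1,2): flips 1 -> legal
(1,3): no bracket -> illegal
(2,1): no bracket -> illegal
(2,3): no bracket -> illegal
(3,1): flips 1 -> legal
(3,6): flips 1 -> legal
(4,1): flips 1 -> legal
(4,6): flips 2 -> legal
(5,1): flips 1 -> legal
(5,2): flips 1 -> legal
(5,6): flips 2 -> legal
(5,7): no bracket -> illegal
(6,4): no bracket -> illegal
(6,5): flips 2 -> legal
(6,7): no bracket -> illegal
(7,5): no bracket -> illegal
(7,6): no bracket -> illegal
(7,7): flips 3 -> legal
W mobility = 11

Answer: B=8 W=11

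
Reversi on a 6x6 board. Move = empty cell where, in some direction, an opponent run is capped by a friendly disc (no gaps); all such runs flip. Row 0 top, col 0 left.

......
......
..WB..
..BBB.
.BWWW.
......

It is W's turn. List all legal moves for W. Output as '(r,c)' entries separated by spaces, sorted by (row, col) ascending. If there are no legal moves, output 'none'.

(1,2): no bracket -> illegal
(1,3): flips 2 -> legal
(1,4): no bracket -> illegal
(2,1): flips 1 -> legal
(2,4): flips 3 -> legal
(2,5): flips 1 -> legal
(3,0): no bracket -> illegal
(3,1): no bracket -> illegal
(3,5): no bracket -> illegal
(4,0): flips 1 -> legal
(4,5): no bracket -> illegal
(5,0): no bracket -> illegal
(5,1): no bracket -> illegal
(5,2): no bracket -> illegal

Answer: (1,3) (2,1) (2,4) (2,5) (4,0)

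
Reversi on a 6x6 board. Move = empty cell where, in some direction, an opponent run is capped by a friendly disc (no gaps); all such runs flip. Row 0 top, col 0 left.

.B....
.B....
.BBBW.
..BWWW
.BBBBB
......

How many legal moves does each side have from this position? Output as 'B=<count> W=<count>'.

Answer: B=3 W=10

Derivation:
-- B to move --
(1,3): no bracket -> illegal
(1,4): flips 2 -> legal
(1,5): flips 2 -> legal
(2,5): flips 3 -> legal
B mobility = 3
-- W to move --
(0,0): flips 2 -> legal
(0,2): no bracket -> illegal
(1,0): no bracket -> illegal
(1,2): flips 1 -> legal
(1,3): flips 1 -> legal
(1,4): no bracket -> illegal
(2,0): flips 3 -> legal
(3,0): no bracket -> illegal
(3,1): flips 1 -> legal
(4,0): no bracket -> illegal
(5,0): no bracket -> illegal
(5,1): flips 1 -> legal
(5,2): flips 1 -> legal
(5,3): flips 2 -> legal
(5,4): flips 1 -> legal
(5,5): flips 2 -> legal
W mobility = 10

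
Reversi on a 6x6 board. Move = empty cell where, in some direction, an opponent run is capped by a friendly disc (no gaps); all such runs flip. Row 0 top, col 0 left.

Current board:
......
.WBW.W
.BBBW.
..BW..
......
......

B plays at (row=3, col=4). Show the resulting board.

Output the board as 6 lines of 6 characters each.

Place B at (3,4); scan 8 dirs for brackets.
Dir NW: first cell 'B' (not opp) -> no flip
Dir N: opp run (2,4), next='.' -> no flip
Dir NE: first cell '.' (not opp) -> no flip
Dir W: opp run (3,3) capped by B -> flip
Dir E: first cell '.' (not opp) -> no flip
Dir SW: first cell '.' (not opp) -> no flip
Dir S: first cell '.' (not opp) -> no flip
Dir SE: first cell '.' (not opp) -> no flip
All flips: (3,3)

Answer: ......
.WBW.W
.BBBW.
..BBB.
......
......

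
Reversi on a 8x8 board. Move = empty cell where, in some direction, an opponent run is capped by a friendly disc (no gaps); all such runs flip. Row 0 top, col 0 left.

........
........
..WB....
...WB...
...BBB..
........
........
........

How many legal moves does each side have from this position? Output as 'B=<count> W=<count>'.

Answer: B=3 W=5

Derivation:
-- B to move --
(1,1): flips 2 -> legal
(1,2): no bracket -> illegal
(1,3): no bracket -> illegal
(2,1): flips 1 -> legal
(2,4): no bracket -> illegal
(3,1): no bracket -> illegal
(3,2): flips 1 -> legal
(4,2): no bracket -> illegal
B mobility = 3
-- W to move --
(1,2): no bracket -> illegal
(1,3): flips 1 -> legal
(1,4): no bracket -> illegal
(2,4): flips 1 -> legal
(2,5): no bracket -> illegal
(3,2): no bracket -> illegal
(3,5): flips 1 -> legal
(3,6): no bracket -> illegal
(4,2): no bracket -> illegal
(4,6): no bracket -> illegal
(5,2): no bracket -> illegal
(5,3): flips 1 -> legal
(5,4): no bracket -> illegal
(5,5): flips 1 -> legal
(5,6): no bracket -> illegal
W mobility = 5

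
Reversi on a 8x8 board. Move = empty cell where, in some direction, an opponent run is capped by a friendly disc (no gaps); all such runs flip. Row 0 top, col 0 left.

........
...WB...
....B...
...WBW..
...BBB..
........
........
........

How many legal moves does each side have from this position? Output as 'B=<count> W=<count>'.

Answer: B=10 W=3

Derivation:
-- B to move --
(0,2): flips 1 -> legal
(0,3): no bracket -> illegal
(0,4): no bracket -> illegal
(1,2): flips 1 -> legal
(2,2): flips 1 -> legal
(2,3): flips 1 -> legal
(2,5): flips 1 -> legal
(2,6): flips 1 -> legal
(3,2): flips 1 -> legal
(3,6): flips 1 -> legal
(4,2): flips 1 -> legal
(4,6): flips 1 -> legal
B mobility = 10
-- W to move --
(0,3): no bracket -> illegal
(0,4): no bracket -> illegal
(0,5): no bracket -> illegal
(1,5): flips 2 -> legal
(2,3): no bracket -> illegal
(2,5): no bracket -> illegal
(3,2): no bracket -> illegal
(3,6): no bracket -> illegal
(4,2): no bracket -> illegal
(4,6): no bracket -> illegal
(5,2): no bracket -> illegal
(5,3): flips 2 -> legal
(5,4): no bracket -> illegal
(5,5): flips 2 -> legal
(5,6): no bracket -> illegal
W mobility = 3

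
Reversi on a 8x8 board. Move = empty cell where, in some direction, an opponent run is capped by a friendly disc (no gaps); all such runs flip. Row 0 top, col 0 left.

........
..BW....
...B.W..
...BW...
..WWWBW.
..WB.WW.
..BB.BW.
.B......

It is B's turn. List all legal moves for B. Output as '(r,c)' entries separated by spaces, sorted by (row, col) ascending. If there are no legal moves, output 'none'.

Answer: (0,3) (1,4) (3,1) (3,2) (3,5) (4,1) (4,7) (5,1) (6,7) (7,7)

Derivation:
(0,2): no bracket -> illegal
(0,3): flips 1 -> legal
(0,4): no bracket -> illegal
(1,4): flips 1 -> legal
(1,5): no bracket -> illegal
(1,6): no bracket -> illegal
(2,2): no bracket -> illegal
(2,4): no bracket -> illegal
(2,6): no bracket -> illegal
(3,1): flips 1 -> legal
(3,2): flips 2 -> legal
(3,5): flips 2 -> legal
(3,6): no bracket -> illegal
(3,7): no bracket -> illegal
(4,1): flips 4 -> legal
(4,7): flips 2 -> legal
(5,1): flips 2 -> legal
(5,4): no bracket -> illegal
(5,7): no bracket -> illegal
(6,1): no bracket -> illegal
(6,4): no bracket -> illegal
(6,7): flips 2 -> legal
(7,5): no bracket -> illegal
(7,6): no bracket -> illegal
(7,7): flips 3 -> legal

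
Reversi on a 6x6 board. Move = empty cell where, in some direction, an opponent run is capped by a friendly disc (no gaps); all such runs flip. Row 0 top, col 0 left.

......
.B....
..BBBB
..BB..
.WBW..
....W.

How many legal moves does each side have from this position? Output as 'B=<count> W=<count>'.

Answer: B=4 W=3

Derivation:
-- B to move --
(3,0): no bracket -> illegal
(3,1): no bracket -> illegal
(3,4): no bracket -> illegal
(4,0): flips 1 -> legal
(4,4): flips 1 -> legal
(4,5): no bracket -> illegal
(5,0): flips 1 -> legal
(5,1): no bracket -> illegal
(5,2): no bracket -> illegal
(5,3): flips 1 -> legal
(5,5): no bracket -> illegal
B mobility = 4
-- W to move --
(0,0): no bracket -> illegal
(0,1): no bracket -> illegal
(0,2): no bracket -> illegal
(1,0): no bracket -> illegal
(1,2): no bracket -> illegal
(1,3): flips 2 -> legal
(1,4): flips 2 -> legal
(1,5): no bracket -> illegal
(2,0): no bracket -> illegal
(2,1): flips 1 -> legal
(3,1): no bracket -> illegal
(3,4): no bracket -> illegal
(3,5): no bracket -> illegal
(4,4): no bracket -> illegal
(5,1): no bracket -> illegal
(5,2): no bracket -> illegal
(5,3): no bracket -> illegal
W mobility = 3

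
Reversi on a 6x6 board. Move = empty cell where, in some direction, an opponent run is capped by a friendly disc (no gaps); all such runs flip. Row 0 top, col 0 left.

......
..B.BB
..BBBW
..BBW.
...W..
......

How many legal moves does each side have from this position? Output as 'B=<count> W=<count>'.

Answer: B=5 W=7

Derivation:
-- B to move --
(3,5): flips 2 -> legal
(4,2): no bracket -> illegal
(4,4): flips 1 -> legal
(4,5): flips 1 -> legal
(5,2): no bracket -> illegal
(5,3): flips 1 -> legal
(5,4): flips 1 -> legal
B mobility = 5
-- W to move --
(0,1): flips 2 -> legal
(0,2): no bracket -> illegal
(0,3): flips 1 -> legal
(0,4): flips 2 -> legal
(0,5): flips 1 -> legal
(1,1): no bracket -> illegal
(1,3): flips 2 -> legal
(2,1): flips 4 -> legal
(3,1): flips 2 -> legal
(3,5): no bracket -> illegal
(4,1): no bracket -> illegal
(4,2): no bracket -> illegal
(4,4): no bracket -> illegal
W mobility = 7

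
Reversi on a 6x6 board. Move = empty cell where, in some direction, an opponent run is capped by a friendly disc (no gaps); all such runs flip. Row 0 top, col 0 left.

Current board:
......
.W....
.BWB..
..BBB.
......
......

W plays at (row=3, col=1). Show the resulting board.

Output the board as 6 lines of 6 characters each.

Answer: ......
.W....
.WWB..
.WBBB.
......
......

Derivation:
Place W at (3,1); scan 8 dirs for brackets.
Dir NW: first cell '.' (not opp) -> no flip
Dir N: opp run (2,1) capped by W -> flip
Dir NE: first cell 'W' (not opp) -> no flip
Dir W: first cell '.' (not opp) -> no flip
Dir E: opp run (3,2) (3,3) (3,4), next='.' -> no flip
Dir SW: first cell '.' (not opp) -> no flip
Dir S: first cell '.' (not opp) -> no flip
Dir SE: first cell '.' (not opp) -> no flip
All flips: (2,1)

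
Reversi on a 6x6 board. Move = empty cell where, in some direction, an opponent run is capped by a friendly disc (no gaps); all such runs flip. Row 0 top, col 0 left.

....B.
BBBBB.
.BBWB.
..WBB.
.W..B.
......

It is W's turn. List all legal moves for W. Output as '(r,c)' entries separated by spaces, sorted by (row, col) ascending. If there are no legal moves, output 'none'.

Answer: (0,1) (0,2) (0,3) (0,5) (2,0) (2,5) (3,5) (4,3) (4,5)

Derivation:
(0,0): no bracket -> illegal
(0,1): flips 1 -> legal
(0,2): flips 2 -> legal
(0,3): flips 1 -> legal
(0,5): flips 1 -> legal
(1,5): no bracket -> illegal
(2,0): flips 2 -> legal
(2,5): flips 1 -> legal
(3,0): no bracket -> illegal
(3,1): no bracket -> illegal
(3,5): flips 2 -> legal
(4,2): no bracket -> illegal
(4,3): flips 1 -> legal
(4,5): flips 1 -> legal
(5,3): no bracket -> illegal
(5,4): no bracket -> illegal
(5,5): no bracket -> illegal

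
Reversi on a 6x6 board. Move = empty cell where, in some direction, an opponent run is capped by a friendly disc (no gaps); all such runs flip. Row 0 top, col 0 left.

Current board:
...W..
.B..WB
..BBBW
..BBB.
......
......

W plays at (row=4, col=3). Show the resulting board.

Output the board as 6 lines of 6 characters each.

Answer: ...W..
.B..WB
..BBBW
..BBW.
...W..
......

Derivation:
Place W at (4,3); scan 8 dirs for brackets.
Dir NW: opp run (3,2), next='.' -> no flip
Dir N: opp run (3,3) (2,3), next='.' -> no flip
Dir NE: opp run (3,4) capped by W -> flip
Dir W: first cell '.' (not opp) -> no flip
Dir E: first cell '.' (not opp) -> no flip
Dir SW: first cell '.' (not opp) -> no flip
Dir S: first cell '.' (not opp) -> no flip
Dir SE: first cell '.' (not opp) -> no flip
All flips: (3,4)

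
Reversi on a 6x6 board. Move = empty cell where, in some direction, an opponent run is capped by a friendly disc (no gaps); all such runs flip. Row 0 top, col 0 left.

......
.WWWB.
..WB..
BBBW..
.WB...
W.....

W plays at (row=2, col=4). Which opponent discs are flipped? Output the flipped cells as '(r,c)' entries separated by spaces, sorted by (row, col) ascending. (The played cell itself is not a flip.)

Dir NW: first cell 'W' (not opp) -> no flip
Dir N: opp run (1,4), next='.' -> no flip
Dir NE: first cell '.' (not opp) -> no flip
Dir W: opp run (2,3) capped by W -> flip
Dir E: first cell '.' (not opp) -> no flip
Dir SW: first cell 'W' (not opp) -> no flip
Dir S: first cell '.' (not opp) -> no flip
Dir SE: first cell '.' (not opp) -> no flip

Answer: (2,3)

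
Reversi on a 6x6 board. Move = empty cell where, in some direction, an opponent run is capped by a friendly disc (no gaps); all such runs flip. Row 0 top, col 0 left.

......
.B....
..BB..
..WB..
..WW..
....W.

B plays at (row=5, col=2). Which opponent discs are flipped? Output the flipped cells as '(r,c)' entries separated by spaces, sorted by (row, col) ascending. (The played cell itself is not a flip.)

Answer: (3,2) (4,2)

Derivation:
Dir NW: first cell '.' (not opp) -> no flip
Dir N: opp run (4,2) (3,2) capped by B -> flip
Dir NE: opp run (4,3), next='.' -> no flip
Dir W: first cell '.' (not opp) -> no flip
Dir E: first cell '.' (not opp) -> no flip
Dir SW: edge -> no flip
Dir S: edge -> no flip
Dir SE: edge -> no flip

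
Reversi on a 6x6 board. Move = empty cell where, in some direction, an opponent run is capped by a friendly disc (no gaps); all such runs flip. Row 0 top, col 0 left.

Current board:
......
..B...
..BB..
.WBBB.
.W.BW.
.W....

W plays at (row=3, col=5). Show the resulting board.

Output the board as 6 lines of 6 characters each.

Place W at (3,5); scan 8 dirs for brackets.
Dir NW: first cell '.' (not opp) -> no flip
Dir N: first cell '.' (not opp) -> no flip
Dir NE: edge -> no flip
Dir W: opp run (3,4) (3,3) (3,2) capped by W -> flip
Dir E: edge -> no flip
Dir SW: first cell 'W' (not opp) -> no flip
Dir S: first cell '.' (not opp) -> no flip
Dir SE: edge -> no flip
All flips: (3,2) (3,3) (3,4)

Answer: ......
..B...
..BB..
.WWWWW
.W.BW.
.W....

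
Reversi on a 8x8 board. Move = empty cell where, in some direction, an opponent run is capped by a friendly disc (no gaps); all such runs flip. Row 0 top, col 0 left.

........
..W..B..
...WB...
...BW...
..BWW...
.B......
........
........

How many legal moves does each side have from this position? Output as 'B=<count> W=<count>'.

-- B to move --
(0,1): no bracket -> illegal
(0,2): no bracket -> illegal
(0,3): no bracket -> illegal
(1,1): no bracket -> illegal
(1,3): flips 1 -> legal
(1,4): no bracket -> illegal
(2,1): no bracket -> illegal
(2,2): flips 1 -> legal
(2,5): no bracket -> illegal
(3,2): no bracket -> illegal
(3,5): flips 1 -> legal
(4,5): flips 2 -> legal
(5,2): no bracket -> illegal
(5,3): flips 1 -> legal
(5,4): flips 2 -> legal
(5,5): flips 1 -> legal
B mobility = 7
-- W to move --
(0,4): no bracket -> illegal
(0,5): no bracket -> illegal
(0,6): no bracket -> illegal
(1,3): no bracket -> illegal
(1,4): flips 1 -> legal
(1,6): no bracket -> illegal
(2,2): flips 1 -> legal
(2,5): flips 1 -> legal
(2,6): no bracket -> illegal
(3,1): no bracket -> illegal
(3,2): flips 1 -> legal
(3,5): no bracket -> illegal
(4,0): no bracket -> illegal
(4,1): flips 1 -> legal
(5,0): no bracket -> illegal
(5,2): no bracket -> illegal
(5,3): no bracket -> illegal
(6,0): no bracket -> illegal
(6,1): no bracket -> illegal
(6,2): no bracket -> illegal
W mobility = 5

Answer: B=7 W=5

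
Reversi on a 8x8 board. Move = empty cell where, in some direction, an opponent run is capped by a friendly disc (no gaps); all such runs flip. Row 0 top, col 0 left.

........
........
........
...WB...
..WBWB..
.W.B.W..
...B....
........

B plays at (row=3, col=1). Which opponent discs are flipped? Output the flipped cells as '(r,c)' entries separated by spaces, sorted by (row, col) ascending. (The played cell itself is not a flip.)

Dir NW: first cell '.' (not opp) -> no flip
Dir N: first cell '.' (not opp) -> no flip
Dir NE: first cell '.' (not opp) -> no flip
Dir W: first cell '.' (not opp) -> no flip
Dir E: first cell '.' (not opp) -> no flip
Dir SW: first cell '.' (not opp) -> no flip
Dir S: first cell '.' (not opp) -> no flip
Dir SE: opp run (4,2) capped by B -> flip

Answer: (4,2)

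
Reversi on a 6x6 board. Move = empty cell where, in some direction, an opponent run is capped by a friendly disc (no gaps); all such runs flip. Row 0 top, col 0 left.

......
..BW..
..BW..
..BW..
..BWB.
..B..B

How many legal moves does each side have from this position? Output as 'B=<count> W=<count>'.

-- B to move --
(0,2): no bracket -> illegal
(0,3): no bracket -> illegal
(0,4): flips 1 -> legal
(1,4): flips 2 -> legal
(2,4): flips 2 -> legal
(3,4): flips 3 -> legal
(5,3): no bracket -> illegal
(5,4): flips 1 -> legal
B mobility = 5
-- W to move --
(0,1): flips 1 -> legal
(0,2): no bracket -> illegal
(0,3): no bracket -> illegal
(1,1): flips 2 -> legal
(2,1): flips 2 -> legal
(3,1): flips 2 -> legal
(3,4): no bracket -> illegal
(3,5): no bracket -> illegal
(4,1): flips 2 -> legal
(4,5): flips 1 -> legal
(5,1): flips 1 -> legal
(5,3): no bracket -> illegal
(5,4): no bracket -> illegal
W mobility = 7

Answer: B=5 W=7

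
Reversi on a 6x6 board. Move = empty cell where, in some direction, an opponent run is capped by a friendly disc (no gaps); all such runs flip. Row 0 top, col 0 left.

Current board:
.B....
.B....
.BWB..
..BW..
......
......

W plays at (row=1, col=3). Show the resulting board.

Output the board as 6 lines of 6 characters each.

Answer: .B....
.B.W..
.BWW..
..BW..
......
......

Derivation:
Place W at (1,3); scan 8 dirs for brackets.
Dir NW: first cell '.' (not opp) -> no flip
Dir N: first cell '.' (not opp) -> no flip
Dir NE: first cell '.' (not opp) -> no flip
Dir W: first cell '.' (not opp) -> no flip
Dir E: first cell '.' (not opp) -> no flip
Dir SW: first cell 'W' (not opp) -> no flip
Dir S: opp run (2,3) capped by W -> flip
Dir SE: first cell '.' (not opp) -> no flip
All flips: (2,3)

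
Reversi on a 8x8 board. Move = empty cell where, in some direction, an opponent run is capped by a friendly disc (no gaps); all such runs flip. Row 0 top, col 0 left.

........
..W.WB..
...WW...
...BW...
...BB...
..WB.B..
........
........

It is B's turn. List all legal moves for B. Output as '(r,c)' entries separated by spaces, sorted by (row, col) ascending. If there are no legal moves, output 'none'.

(0,1): no bracket -> illegal
(0,2): no bracket -> illegal
(0,3): no bracket -> illegal
(0,4): flips 3 -> legal
(0,5): no bracket -> illegal
(1,1): no bracket -> illegal
(1,3): flips 2 -> legal
(2,1): no bracket -> illegal
(2,2): no bracket -> illegal
(2,5): flips 1 -> legal
(3,2): no bracket -> illegal
(3,5): flips 1 -> legal
(4,1): no bracket -> illegal
(4,2): no bracket -> illegal
(4,5): no bracket -> illegal
(5,1): flips 1 -> legal
(6,1): flips 1 -> legal
(6,2): no bracket -> illegal
(6,3): no bracket -> illegal

Answer: (0,4) (1,3) (2,5) (3,5) (5,1) (6,1)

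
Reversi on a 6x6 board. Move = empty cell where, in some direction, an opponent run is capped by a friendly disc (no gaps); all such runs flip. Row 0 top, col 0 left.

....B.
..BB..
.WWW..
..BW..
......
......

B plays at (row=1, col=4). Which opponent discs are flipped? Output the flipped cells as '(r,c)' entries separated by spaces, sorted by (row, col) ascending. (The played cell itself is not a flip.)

Answer: (2,3)

Derivation:
Dir NW: first cell '.' (not opp) -> no flip
Dir N: first cell 'B' (not opp) -> no flip
Dir NE: first cell '.' (not opp) -> no flip
Dir W: first cell 'B' (not opp) -> no flip
Dir E: first cell '.' (not opp) -> no flip
Dir SW: opp run (2,3) capped by B -> flip
Dir S: first cell '.' (not opp) -> no flip
Dir SE: first cell '.' (not opp) -> no flip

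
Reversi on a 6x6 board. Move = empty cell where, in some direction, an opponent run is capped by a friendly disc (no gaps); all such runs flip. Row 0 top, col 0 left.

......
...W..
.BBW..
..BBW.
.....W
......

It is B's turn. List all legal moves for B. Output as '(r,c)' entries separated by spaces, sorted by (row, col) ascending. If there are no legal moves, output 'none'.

(0,2): no bracket -> illegal
(0,3): flips 2 -> legal
(0,4): flips 1 -> legal
(1,2): no bracket -> illegal
(1,4): flips 1 -> legal
(2,4): flips 1 -> legal
(2,5): no bracket -> illegal
(3,5): flips 1 -> legal
(4,3): no bracket -> illegal
(4,4): no bracket -> illegal
(5,4): no bracket -> illegal
(5,5): no bracket -> illegal

Answer: (0,3) (0,4) (1,4) (2,4) (3,5)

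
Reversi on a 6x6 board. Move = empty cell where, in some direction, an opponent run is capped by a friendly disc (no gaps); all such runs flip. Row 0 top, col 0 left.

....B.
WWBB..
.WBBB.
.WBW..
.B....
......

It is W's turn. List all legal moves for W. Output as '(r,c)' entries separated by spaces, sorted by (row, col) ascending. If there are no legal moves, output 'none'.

Answer: (0,3) (1,4) (1,5) (2,5) (4,3) (5,1)

Derivation:
(0,1): no bracket -> illegal
(0,2): no bracket -> illegal
(0,3): flips 3 -> legal
(0,5): no bracket -> illegal
(1,4): flips 2 -> legal
(1,5): flips 1 -> legal
(2,5): flips 3 -> legal
(3,0): no bracket -> illegal
(3,4): no bracket -> illegal
(3,5): no bracket -> illegal
(4,0): no bracket -> illegal
(4,2): no bracket -> illegal
(4,3): flips 1 -> legal
(5,0): no bracket -> illegal
(5,1): flips 1 -> legal
(5,2): no bracket -> illegal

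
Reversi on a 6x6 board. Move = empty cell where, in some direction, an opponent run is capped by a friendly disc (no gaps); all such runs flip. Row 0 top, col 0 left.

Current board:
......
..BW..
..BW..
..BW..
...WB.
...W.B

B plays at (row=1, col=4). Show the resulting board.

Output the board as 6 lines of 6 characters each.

Place B at (1,4); scan 8 dirs for brackets.
Dir NW: first cell '.' (not opp) -> no flip
Dir N: first cell '.' (not opp) -> no flip
Dir NE: first cell '.' (not opp) -> no flip
Dir W: opp run (1,3) capped by B -> flip
Dir E: first cell '.' (not opp) -> no flip
Dir SW: opp run (2,3) capped by B -> flip
Dir S: first cell '.' (not opp) -> no flip
Dir SE: first cell '.' (not opp) -> no flip
All flips: (1,3) (2,3)

Answer: ......
..BBB.
..BB..
..BW..
...WB.
...W.B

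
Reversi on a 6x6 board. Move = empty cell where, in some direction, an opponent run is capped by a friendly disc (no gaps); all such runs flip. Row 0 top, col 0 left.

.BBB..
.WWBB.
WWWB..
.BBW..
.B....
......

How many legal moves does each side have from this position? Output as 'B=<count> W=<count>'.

-- B to move --
(0,0): no bracket -> illegal
(1,0): flips 3 -> legal
(2,4): no bracket -> illegal
(3,0): flips 2 -> legal
(3,4): flips 1 -> legal
(4,2): no bracket -> illegal
(4,3): flips 1 -> legal
(4,4): no bracket -> illegal
B mobility = 4
-- W to move --
(0,0): no bracket -> illegal
(0,4): flips 1 -> legal
(0,5): no bracket -> illegal
(1,0): no bracket -> illegal
(1,5): flips 2 -> legal
(2,4): flips 1 -> legal
(2,5): no bracket -> illegal
(3,0): flips 2 -> legal
(3,4): flips 1 -> legal
(4,0): flips 1 -> legal
(4,2): flips 2 -> legal
(4,3): flips 1 -> legal
(5,0): no bracket -> illegal
(5,1): flips 2 -> legal
(5,2): no bracket -> illegal
W mobility = 9

Answer: B=4 W=9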